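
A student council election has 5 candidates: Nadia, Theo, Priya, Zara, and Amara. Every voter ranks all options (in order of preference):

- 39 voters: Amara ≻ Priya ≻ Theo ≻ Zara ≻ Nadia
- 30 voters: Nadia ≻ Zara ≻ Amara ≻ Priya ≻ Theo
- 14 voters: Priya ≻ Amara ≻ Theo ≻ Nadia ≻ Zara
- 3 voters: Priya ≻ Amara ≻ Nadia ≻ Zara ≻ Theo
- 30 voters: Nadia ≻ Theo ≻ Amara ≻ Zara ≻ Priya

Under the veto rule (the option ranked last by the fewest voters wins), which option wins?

Amara

Last-place votes: Nadia 39, Theo 33, Priya 30, Zara 14, Amara 0.
Amara is ranked last by the fewest voters, so Amara wins.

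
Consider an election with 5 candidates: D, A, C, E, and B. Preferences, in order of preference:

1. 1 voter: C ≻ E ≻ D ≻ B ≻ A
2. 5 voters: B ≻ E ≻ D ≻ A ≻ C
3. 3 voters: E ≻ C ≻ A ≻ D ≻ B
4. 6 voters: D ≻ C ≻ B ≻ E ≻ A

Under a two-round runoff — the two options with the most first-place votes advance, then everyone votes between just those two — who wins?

Round 1 first-place votes: D 6, A 0, C 1, E 3, B 5.
D and B advance.
Runoff: D is preferred to B by 10 voters; B by 5.
D wins the runoff.

D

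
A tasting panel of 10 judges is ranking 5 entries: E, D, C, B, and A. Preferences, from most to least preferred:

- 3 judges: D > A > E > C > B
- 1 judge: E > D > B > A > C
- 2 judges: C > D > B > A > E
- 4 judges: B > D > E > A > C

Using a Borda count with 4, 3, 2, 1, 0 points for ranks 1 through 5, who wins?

E: 3·2 + 1·4 + 2·0 + 4·2 = 18
D: 3·4 + 1·3 + 2·3 + 4·3 = 33
C: 3·1 + 1·0 + 2·4 + 4·0 = 11
B: 3·0 + 1·2 + 2·2 + 4·4 = 22
A: 3·3 + 1·1 + 2·1 + 4·1 = 16
D has the highest Borda score (33).

D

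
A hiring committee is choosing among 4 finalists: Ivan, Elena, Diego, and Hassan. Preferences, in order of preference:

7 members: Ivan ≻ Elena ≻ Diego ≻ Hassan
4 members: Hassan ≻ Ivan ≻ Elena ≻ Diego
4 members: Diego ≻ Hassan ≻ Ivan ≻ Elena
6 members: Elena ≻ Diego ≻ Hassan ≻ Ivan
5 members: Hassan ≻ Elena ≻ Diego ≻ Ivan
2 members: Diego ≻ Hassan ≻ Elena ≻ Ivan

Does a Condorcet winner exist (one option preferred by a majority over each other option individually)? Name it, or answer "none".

none

Checking pairwise contests:
Diego beats Ivan 17–11.
Ivan beats Elena 15–13.
Elena beats Diego 22–6.
Diego beats Hassan 19–9.
Every option loses at least one head-to-head, so there is no Condorcet winner.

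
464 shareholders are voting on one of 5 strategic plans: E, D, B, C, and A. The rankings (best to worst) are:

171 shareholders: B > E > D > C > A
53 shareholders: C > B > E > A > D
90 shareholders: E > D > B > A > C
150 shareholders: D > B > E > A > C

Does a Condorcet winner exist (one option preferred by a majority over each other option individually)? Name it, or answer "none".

Checking pairwise contests:
B beats E 374–90.
E beats D 314–150.
D beats B 240–224.
E beats C 411–53.
E beats A 464–0.
Every option loses at least one head-to-head, so there is no Condorcet winner.

none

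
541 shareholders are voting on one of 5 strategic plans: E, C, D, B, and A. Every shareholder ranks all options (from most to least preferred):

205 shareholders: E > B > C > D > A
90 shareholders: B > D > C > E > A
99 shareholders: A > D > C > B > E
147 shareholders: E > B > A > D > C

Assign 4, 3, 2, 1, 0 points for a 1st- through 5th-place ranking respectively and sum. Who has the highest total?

B

E: 205·4 + 90·1 + 99·0 + 147·4 = 1498
C: 205·2 + 90·2 + 99·2 + 147·0 = 788
D: 205·1 + 90·3 + 99·3 + 147·1 = 919
B: 205·3 + 90·4 + 99·1 + 147·3 = 1515
A: 205·0 + 90·0 + 99·4 + 147·2 = 690
B has the highest Borda score (1515).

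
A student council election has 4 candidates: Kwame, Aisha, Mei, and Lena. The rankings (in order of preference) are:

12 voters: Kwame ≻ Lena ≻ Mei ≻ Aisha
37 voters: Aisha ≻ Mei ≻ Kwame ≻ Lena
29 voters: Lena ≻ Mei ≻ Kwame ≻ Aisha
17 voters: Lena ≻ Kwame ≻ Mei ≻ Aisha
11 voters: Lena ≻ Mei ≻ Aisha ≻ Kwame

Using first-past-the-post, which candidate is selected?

First-place votes: Kwame 12, Aisha 37, Mei 0, Lena 57.
Lena has the most first-place votes.

Lena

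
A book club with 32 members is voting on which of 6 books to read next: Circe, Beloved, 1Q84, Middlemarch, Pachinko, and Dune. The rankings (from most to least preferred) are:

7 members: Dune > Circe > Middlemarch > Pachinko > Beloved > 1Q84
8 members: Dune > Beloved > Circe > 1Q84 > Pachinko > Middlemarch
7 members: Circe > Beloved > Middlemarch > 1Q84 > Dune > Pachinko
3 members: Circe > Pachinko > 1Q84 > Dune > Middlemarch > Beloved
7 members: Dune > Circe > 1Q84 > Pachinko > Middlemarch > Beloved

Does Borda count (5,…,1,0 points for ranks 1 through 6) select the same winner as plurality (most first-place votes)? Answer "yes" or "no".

no

Borda — scores: Circe 130, Beloved 67, 1Q84 60, Middlemarch 52, Pachinko 48, Dune 123. Winner: Circe.
Plurality — first-place votes: Circe 10, Beloved 0, 1Q84 0, Middlemarch 0, Pachinko 0, Dune 22. Winner: Dune.
The two methods disagree.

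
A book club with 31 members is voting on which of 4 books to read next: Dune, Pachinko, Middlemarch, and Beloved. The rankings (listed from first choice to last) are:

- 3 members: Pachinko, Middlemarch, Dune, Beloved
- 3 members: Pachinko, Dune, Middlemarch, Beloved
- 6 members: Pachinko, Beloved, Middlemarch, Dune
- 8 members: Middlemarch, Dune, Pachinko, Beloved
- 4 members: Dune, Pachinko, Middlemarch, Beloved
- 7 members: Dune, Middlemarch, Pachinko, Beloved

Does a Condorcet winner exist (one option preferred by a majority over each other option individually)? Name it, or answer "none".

Checking pairwise contests:
Middlemarch beats Dune 17–14.
Dune beats Pachinko 19–12.
Pachinko beats Middlemarch 16–15.
Dune beats Beloved 25–6.
Every option loses at least one head-to-head, so there is no Condorcet winner.

none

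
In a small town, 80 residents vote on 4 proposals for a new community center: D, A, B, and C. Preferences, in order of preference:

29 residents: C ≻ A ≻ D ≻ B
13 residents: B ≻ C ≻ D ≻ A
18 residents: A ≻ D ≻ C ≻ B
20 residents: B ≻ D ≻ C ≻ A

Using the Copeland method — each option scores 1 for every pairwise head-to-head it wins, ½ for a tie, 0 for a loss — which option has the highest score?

D: beats B; loses to A and C → score 1.
A: beats D and B; loses to C → score 2.
B: loses to D, A, and C → score 0.
C: beats D, A, and B → score 3.
C has the best pairwise record.

C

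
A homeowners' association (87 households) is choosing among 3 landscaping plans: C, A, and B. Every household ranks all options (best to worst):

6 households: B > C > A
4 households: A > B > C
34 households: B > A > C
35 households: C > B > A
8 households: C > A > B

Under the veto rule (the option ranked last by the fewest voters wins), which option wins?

Last-place votes: C 38, A 41, B 8.
B is ranked last by the fewest voters, so B wins.

B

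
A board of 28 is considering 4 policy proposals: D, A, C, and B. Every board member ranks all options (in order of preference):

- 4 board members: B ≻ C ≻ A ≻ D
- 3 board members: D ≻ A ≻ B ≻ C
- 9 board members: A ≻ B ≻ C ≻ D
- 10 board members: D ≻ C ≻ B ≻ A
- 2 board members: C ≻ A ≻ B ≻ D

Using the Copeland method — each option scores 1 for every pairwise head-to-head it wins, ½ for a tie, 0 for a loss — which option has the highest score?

D: loses to A, C, and B → score 0.
A: beats D; ties B; loses to C → score 1.5.
C: beats D and A; loses to B → score 2.
B: beats D and C; ties A → score 2.5.
B has the best pairwise record.

B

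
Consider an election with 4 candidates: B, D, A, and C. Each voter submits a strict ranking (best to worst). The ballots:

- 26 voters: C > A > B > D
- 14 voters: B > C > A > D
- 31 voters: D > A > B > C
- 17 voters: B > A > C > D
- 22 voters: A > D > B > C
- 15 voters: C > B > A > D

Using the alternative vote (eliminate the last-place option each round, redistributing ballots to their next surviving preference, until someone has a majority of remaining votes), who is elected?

Round 1: B 31, D 31, A 22, C 41. Eliminate A.
Round 2: B 31, D 53, C 41. Eliminate B.
Round 3: D 53, C 72. C has a majority.

C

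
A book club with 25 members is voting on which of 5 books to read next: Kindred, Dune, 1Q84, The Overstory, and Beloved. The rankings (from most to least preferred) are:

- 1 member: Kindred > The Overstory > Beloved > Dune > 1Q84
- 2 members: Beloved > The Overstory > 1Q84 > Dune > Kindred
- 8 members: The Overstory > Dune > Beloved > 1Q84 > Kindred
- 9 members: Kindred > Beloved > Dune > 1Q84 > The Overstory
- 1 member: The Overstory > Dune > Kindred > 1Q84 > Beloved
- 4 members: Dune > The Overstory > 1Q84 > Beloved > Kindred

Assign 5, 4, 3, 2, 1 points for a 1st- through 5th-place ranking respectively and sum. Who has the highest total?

Kindred: 1·5 + 2·1 + 8·1 + 9·5 + 1·3 + 4·1 = 67
Dune: 1·2 + 2·2 + 8·4 + 9·3 + 1·4 + 4·5 = 89
1Q84: 1·1 + 2·3 + 8·2 + 9·2 + 1·2 + 4·3 = 55
The Overstory: 1·4 + 2·4 + 8·5 + 9·1 + 1·5 + 4·4 = 82
Beloved: 1·3 + 2·5 + 8·3 + 9·4 + 1·1 + 4·2 = 82
Dune has the highest Borda score (89).

Dune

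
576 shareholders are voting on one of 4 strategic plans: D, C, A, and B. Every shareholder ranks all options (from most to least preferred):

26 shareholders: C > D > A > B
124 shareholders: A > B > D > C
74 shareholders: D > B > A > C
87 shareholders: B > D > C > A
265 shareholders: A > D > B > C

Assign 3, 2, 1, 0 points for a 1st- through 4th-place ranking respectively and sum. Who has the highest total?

A

D: 26·2 + 124·1 + 74·3 + 87·2 + 265·2 = 1102
C: 26·3 + 124·0 + 74·0 + 87·1 + 265·0 = 165
A: 26·1 + 124·3 + 74·1 + 87·0 + 265·3 = 1267
B: 26·0 + 124·2 + 74·2 + 87·3 + 265·1 = 922
A has the highest Borda score (1267).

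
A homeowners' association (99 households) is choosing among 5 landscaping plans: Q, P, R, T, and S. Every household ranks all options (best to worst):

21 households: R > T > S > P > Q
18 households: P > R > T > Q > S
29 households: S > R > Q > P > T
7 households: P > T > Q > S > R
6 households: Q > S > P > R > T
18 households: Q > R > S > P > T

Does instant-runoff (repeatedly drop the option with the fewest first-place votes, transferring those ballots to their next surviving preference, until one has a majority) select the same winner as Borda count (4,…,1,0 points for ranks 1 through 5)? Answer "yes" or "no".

no

Instant-runoff — R1 Q 24, P 25, R 21, T 0, S 29 (T out); R2 Q 24, P 25, R 21, S 29 (R out); R3 Q 24, P 25, S 50 (S winner). Winner: S.
Borda — scores: Q 186, P 180, R 285, T 120, S 219. Winner: R.
The two methods disagree.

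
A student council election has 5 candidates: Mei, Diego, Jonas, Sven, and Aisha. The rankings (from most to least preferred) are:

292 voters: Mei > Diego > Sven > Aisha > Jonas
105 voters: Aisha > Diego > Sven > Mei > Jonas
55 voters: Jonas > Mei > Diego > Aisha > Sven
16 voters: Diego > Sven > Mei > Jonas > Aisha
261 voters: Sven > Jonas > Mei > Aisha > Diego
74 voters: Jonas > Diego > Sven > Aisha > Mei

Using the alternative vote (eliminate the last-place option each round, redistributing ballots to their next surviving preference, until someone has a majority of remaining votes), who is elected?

Sven

Round 1: Mei 292, Diego 16, Jonas 129, Sven 261, Aisha 105. Eliminate Diego.
Round 2: Mei 292, Jonas 129, Sven 277, Aisha 105. Eliminate Aisha.
Round 3: Mei 292, Jonas 129, Sven 382. Eliminate Jonas.
Round 4: Mei 347, Sven 456. Sven has a majority.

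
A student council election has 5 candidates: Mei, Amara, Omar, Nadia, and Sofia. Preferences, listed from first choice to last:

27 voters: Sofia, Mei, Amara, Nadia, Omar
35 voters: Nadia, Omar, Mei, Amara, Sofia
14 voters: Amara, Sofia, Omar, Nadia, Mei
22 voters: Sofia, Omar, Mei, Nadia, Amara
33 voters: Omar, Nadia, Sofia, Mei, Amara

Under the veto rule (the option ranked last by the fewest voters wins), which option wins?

Nadia

Last-place votes: Mei 14, Amara 55, Omar 27, Nadia 0, Sofia 35.
Nadia is ranked last by the fewest voters, so Nadia wins.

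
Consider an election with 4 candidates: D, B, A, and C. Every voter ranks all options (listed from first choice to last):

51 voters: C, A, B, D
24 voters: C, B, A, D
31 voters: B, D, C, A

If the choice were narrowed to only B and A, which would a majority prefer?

B

Voters preferring B to A: 55; preferring A to B: 51.
B wins the head-to-head.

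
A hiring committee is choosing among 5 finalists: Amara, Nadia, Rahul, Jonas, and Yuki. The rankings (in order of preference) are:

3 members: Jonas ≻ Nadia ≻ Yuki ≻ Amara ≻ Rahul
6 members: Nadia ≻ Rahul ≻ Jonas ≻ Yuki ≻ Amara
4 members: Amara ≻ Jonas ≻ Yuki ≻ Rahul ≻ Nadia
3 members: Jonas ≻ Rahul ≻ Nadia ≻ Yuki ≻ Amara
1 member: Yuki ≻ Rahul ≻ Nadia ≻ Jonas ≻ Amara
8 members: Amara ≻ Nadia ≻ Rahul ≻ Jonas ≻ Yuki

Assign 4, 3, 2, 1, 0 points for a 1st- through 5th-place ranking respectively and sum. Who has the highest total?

Nadia

Amara: 3·1 + 6·0 + 4·4 + 3·0 + 1·0 + 8·4 = 51
Nadia: 3·3 + 6·4 + 4·0 + 3·2 + 1·2 + 8·3 = 65
Rahul: 3·0 + 6·3 + 4·1 + 3·3 + 1·3 + 8·2 = 50
Jonas: 3·4 + 6·2 + 4·3 + 3·4 + 1·1 + 8·1 = 57
Yuki: 3·2 + 6·1 + 4·2 + 3·1 + 1·4 + 8·0 = 27
Nadia has the highest Borda score (65).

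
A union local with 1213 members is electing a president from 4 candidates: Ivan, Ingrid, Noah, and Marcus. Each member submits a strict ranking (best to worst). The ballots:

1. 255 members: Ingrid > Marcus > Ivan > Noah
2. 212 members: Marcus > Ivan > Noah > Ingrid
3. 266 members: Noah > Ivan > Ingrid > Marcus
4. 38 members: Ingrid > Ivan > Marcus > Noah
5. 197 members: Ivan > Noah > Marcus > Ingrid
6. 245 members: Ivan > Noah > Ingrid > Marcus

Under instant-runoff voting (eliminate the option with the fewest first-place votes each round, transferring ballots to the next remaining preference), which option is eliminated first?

Marcus

Round 1: Ivan 442, Ingrid 293, Noah 266, Marcus 212. Eliminate Marcus.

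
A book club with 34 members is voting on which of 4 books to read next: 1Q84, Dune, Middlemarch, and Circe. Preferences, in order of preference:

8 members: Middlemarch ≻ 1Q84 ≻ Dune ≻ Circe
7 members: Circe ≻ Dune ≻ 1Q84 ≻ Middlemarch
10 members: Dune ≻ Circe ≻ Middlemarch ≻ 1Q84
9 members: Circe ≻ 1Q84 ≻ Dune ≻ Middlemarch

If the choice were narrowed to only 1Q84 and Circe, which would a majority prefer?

Voters preferring 1Q84 to Circe: 8; preferring Circe to 1Q84: 26.
Circe wins the head-to-head.

Circe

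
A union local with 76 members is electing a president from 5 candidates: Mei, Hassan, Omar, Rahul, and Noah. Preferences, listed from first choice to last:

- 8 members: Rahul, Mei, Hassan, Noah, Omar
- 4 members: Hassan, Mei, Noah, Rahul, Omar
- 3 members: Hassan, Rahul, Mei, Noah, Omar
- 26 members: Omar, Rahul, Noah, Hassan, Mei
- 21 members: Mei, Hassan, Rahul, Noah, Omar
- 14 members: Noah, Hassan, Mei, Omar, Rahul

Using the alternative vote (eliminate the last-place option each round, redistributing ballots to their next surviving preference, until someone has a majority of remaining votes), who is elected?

Round 1: Mei 21, Hassan 7, Omar 26, Rahul 8, Noah 14. Eliminate Hassan.
Round 2: Mei 25, Omar 26, Rahul 11, Noah 14. Eliminate Rahul.
Round 3: Mei 36, Omar 26, Noah 14. Eliminate Noah.
Round 4: Mei 50, Omar 26. Mei has a majority.

Mei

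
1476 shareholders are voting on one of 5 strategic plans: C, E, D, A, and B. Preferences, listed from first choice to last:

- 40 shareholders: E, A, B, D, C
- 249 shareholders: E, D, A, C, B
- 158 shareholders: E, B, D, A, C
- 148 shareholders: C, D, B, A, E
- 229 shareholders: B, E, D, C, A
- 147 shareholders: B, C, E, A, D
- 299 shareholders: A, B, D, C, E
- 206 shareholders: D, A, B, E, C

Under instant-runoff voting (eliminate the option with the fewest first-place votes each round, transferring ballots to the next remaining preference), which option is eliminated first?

C

Round 1: C 148, E 447, D 206, A 299, B 376. Eliminate C.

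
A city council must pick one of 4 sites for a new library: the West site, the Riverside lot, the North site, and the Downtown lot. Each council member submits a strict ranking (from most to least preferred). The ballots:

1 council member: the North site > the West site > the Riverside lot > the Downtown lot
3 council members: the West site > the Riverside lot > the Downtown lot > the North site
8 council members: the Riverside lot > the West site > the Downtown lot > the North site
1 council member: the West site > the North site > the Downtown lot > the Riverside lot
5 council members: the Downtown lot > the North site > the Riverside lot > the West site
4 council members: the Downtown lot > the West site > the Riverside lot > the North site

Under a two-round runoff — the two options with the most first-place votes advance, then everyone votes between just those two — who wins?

Round 1 first-place votes: the West site 4, the Riverside lot 8, the North site 1, the Downtown lot 9.
the Downtown lot and the Riverside lot advance.
Runoff: the Downtown lot is preferred to the Riverside lot by 10 voters; the Riverside lot by 12.
the Riverside lot wins the runoff.

the Riverside lot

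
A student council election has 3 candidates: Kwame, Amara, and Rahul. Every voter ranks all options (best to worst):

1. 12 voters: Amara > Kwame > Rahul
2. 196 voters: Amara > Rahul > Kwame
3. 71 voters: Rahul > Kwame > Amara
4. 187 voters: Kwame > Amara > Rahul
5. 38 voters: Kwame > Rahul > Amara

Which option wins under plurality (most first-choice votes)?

Kwame

First-place votes: Kwame 225, Amara 208, Rahul 71.
Kwame has the most first-place votes.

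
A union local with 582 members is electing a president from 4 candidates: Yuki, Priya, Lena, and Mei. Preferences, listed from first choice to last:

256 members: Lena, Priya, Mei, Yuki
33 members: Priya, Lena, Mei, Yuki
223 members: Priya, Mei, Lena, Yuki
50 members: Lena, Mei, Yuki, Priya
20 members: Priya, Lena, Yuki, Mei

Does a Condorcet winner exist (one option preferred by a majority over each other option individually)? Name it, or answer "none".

Lena vs Yuki: 582–0 for Lena.
Lena vs Priya: 306–276 for Lena.
Lena vs Mei: 359–223 for Lena.
Lena beats every other option head-to-head.

Lena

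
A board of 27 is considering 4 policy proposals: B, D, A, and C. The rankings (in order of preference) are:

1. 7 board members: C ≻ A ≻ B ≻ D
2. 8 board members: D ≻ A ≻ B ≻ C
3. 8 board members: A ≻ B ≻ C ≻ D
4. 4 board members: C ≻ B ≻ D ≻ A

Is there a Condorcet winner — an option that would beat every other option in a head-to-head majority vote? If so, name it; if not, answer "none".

A vs B: 23–4 for A.
A vs D: 15–12 for A.
A vs C: 16–11 for A.
A beats every other option head-to-head.

A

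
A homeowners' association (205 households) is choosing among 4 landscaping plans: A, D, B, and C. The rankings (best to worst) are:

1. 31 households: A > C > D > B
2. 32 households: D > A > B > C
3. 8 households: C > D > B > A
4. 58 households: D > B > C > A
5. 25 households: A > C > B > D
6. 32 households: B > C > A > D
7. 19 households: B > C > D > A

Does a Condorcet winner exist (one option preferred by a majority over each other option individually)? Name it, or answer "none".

none

Checking pairwise contests:
D beats A 117–88.
C beats D 115–90.
D beats B 129–76.
B beats C 141–64.
Every option loses at least one head-to-head, so there is no Condorcet winner.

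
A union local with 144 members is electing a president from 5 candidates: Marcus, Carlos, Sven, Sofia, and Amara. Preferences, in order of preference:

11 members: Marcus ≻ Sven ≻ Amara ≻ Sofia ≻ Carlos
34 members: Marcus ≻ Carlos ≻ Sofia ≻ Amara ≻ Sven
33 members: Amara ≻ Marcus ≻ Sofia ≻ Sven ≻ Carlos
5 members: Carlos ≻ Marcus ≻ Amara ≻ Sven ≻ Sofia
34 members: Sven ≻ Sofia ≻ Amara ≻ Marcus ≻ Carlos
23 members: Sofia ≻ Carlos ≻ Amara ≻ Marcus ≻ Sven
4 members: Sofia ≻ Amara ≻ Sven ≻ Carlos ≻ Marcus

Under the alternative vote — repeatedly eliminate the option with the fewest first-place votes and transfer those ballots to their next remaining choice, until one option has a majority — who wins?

Amara

Round 1: Marcus 45, Carlos 5, Sven 34, Sofia 27, Amara 33. Eliminate Carlos.
Round 2: Marcus 50, Sven 34, Sofia 27, Amara 33. Eliminate Sofia.
Round 3: Marcus 50, Sven 34, Amara 60. Eliminate Sven.
Round 4: Marcus 50, Amara 94. Amara has a majority.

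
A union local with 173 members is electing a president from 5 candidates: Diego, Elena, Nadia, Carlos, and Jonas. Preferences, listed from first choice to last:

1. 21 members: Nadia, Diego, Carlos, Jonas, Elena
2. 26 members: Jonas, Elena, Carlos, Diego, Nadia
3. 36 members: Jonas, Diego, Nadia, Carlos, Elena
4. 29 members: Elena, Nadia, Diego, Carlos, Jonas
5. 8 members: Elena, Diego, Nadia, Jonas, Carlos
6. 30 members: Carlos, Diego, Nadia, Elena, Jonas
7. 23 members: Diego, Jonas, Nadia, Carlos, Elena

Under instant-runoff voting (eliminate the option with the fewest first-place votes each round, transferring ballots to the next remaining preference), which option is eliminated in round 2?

Round 1: Diego 23, Elena 37, Nadia 21, Carlos 30, Jonas 62. Eliminate Nadia.
Round 2: Diego 44, Elena 37, Carlos 30, Jonas 62. Eliminate Carlos.

Carlos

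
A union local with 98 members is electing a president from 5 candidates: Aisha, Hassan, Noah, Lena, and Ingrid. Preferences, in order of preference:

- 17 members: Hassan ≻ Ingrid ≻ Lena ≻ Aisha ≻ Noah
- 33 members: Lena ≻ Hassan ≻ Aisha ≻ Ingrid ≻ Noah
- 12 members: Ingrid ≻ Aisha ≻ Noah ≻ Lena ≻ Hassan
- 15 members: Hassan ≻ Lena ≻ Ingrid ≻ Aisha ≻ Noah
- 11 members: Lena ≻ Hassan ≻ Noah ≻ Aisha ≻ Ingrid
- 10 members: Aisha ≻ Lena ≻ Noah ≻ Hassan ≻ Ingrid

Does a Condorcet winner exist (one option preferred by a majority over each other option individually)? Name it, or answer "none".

Lena

Lena vs Aisha: 76–22 for Lena.
Lena vs Hassan: 66–32 for Lena.
Lena vs Noah: 86–12 for Lena.
Lena vs Ingrid: 69–29 for Lena.
Lena beats every other option head-to-head.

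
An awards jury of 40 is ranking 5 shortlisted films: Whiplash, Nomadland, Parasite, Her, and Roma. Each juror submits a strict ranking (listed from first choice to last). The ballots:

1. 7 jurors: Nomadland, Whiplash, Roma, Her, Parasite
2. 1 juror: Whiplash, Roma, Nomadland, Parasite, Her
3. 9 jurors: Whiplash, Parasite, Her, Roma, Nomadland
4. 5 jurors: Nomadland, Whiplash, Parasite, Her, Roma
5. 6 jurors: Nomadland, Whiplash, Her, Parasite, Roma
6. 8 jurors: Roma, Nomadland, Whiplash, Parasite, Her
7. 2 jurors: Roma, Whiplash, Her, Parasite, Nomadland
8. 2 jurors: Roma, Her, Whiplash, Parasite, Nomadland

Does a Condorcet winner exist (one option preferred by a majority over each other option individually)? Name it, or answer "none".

Checking pairwise contests:
Nomadland beats Whiplash 26–14.
Roma beats Nomadland 22–18.
Whiplash beats Parasite 40–0.
Whiplash beats Her 38–2.
Whiplash beats Roma 28–12.
Every option loses at least one head-to-head, so there is no Condorcet winner.

none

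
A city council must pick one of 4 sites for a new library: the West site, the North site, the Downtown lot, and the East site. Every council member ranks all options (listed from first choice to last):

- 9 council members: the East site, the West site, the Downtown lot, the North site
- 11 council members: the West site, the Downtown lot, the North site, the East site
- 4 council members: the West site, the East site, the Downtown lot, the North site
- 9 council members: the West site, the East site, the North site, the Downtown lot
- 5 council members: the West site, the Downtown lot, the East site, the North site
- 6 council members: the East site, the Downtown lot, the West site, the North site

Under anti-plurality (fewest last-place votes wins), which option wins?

Last-place votes: the West site 0, the North site 24, the Downtown lot 9, the East site 11.
the West site is ranked last by the fewest voters, so the West site wins.

the West site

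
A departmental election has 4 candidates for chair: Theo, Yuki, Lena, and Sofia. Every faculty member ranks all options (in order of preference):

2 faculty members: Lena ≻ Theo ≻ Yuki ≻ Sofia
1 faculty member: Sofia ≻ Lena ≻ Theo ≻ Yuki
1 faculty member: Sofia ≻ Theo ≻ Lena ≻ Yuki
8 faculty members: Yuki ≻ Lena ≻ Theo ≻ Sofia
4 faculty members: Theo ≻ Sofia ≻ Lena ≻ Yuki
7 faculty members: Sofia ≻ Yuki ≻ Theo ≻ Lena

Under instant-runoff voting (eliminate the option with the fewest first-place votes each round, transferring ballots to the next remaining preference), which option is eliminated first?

Lena

Round 1: Theo 4, Yuki 8, Lena 2, Sofia 9. Eliminate Lena.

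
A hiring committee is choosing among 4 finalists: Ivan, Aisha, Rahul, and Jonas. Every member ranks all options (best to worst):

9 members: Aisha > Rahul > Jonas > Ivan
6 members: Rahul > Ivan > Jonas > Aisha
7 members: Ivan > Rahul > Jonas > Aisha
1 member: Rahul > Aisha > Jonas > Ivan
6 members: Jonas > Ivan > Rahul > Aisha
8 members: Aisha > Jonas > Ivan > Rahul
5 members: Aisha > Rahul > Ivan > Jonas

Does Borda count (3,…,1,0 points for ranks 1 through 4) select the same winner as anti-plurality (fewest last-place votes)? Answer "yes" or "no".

no

Borda — scores: Ivan 58, Aisha 68, Rahul 69, Jonas 57. Winner: Rahul.
Anti-plurality — last-place votes: Ivan 10, Aisha 19, Rahul 8, Jonas 5. Winner: Jonas.
The two methods disagree.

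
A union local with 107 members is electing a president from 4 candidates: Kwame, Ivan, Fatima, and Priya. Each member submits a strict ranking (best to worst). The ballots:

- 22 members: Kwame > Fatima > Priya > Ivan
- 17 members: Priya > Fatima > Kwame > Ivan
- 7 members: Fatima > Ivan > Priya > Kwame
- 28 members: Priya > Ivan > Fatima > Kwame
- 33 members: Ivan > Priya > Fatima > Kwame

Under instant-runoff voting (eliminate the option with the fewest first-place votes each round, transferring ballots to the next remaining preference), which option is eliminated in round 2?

Kwame

Round 1: Kwame 22, Ivan 33, Fatima 7, Priya 45. Eliminate Fatima.
Round 2: Kwame 22, Ivan 40, Priya 45. Eliminate Kwame.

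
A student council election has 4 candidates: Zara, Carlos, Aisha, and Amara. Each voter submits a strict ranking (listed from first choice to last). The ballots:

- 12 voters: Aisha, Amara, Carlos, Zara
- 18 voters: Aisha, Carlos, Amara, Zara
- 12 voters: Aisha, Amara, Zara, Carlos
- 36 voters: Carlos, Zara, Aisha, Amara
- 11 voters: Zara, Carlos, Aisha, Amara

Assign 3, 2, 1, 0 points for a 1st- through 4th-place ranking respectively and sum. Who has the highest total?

Zara: 12·0 + 18·0 + 12·1 + 36·2 + 11·3 = 117
Carlos: 12·1 + 18·2 + 12·0 + 36·3 + 11·2 = 178
Aisha: 12·3 + 18·3 + 12·3 + 36·1 + 11·1 = 173
Amara: 12·2 + 18·1 + 12·2 + 36·0 + 11·0 = 66
Carlos has the highest Borda score (178).

Carlos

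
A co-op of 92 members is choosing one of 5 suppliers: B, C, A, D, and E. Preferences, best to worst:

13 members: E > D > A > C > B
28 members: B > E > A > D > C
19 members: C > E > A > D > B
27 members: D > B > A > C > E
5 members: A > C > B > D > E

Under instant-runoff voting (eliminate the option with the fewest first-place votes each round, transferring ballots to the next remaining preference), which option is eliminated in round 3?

C

Round 1: B 28, C 19, A 5, D 27, E 13. Eliminate A.
Round 2: B 28, C 24, D 27, E 13. Eliminate E.
Round 3: B 28, C 24, D 40. Eliminate C.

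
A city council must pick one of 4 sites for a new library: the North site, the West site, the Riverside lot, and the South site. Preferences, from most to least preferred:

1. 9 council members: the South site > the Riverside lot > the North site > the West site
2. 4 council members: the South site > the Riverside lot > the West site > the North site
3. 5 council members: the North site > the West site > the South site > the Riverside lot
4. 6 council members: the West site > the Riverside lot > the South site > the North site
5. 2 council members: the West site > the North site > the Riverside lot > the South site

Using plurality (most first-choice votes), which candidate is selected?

First-place votes: the North site 5, the West site 8, the Riverside lot 0, the South site 13.
the South site has the most first-place votes.

the South site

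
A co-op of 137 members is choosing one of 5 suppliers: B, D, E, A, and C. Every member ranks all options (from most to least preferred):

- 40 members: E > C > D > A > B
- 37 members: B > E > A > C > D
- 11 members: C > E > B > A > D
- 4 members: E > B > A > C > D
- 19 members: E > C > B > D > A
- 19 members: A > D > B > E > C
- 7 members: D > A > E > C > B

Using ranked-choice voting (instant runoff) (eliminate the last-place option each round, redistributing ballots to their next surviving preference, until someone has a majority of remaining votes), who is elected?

E

Round 1: B 37, D 7, E 63, A 19, C 11. Eliminate D.
Round 2: B 37, E 63, A 26, C 11. Eliminate C.
Round 3: B 37, E 74, A 26. E has a majority.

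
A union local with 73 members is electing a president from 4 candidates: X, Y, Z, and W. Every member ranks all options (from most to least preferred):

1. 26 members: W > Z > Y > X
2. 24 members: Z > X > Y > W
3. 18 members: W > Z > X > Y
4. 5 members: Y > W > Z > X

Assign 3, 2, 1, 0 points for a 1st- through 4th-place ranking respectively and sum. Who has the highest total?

Z

X: 26·0 + 24·2 + 18·1 + 5·0 = 66
Y: 26·1 + 24·1 + 18·0 + 5·3 = 65
Z: 26·2 + 24·3 + 18·2 + 5·1 = 165
W: 26·3 + 24·0 + 18·3 + 5·2 = 142
Z has the highest Borda score (165).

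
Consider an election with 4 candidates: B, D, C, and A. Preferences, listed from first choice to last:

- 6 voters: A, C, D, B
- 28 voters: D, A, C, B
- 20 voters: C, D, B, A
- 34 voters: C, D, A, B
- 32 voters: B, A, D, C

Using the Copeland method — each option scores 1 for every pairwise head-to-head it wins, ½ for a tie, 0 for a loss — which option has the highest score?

B: loses to D, C, and A → score 0.
D: beats B and A; ties C → score 2.5.
C: beats B; ties D; loses to A → score 1.5.
A: beats B and C; loses to D → score 2.
D has the best pairwise record.

D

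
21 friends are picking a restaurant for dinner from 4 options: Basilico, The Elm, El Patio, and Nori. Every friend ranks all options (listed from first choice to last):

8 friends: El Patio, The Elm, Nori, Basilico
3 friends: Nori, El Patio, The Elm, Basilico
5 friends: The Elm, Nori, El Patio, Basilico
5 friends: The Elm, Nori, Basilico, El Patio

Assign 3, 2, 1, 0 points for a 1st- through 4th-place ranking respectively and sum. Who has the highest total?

The Elm

Basilico: 8·0 + 3·0 + 5·0 + 5·1 = 5
The Elm: 8·2 + 3·1 + 5·3 + 5·3 = 49
El Patio: 8·3 + 3·2 + 5·1 + 5·0 = 35
Nori: 8·1 + 3·3 + 5·2 + 5·2 = 37
The Elm has the highest Borda score (49).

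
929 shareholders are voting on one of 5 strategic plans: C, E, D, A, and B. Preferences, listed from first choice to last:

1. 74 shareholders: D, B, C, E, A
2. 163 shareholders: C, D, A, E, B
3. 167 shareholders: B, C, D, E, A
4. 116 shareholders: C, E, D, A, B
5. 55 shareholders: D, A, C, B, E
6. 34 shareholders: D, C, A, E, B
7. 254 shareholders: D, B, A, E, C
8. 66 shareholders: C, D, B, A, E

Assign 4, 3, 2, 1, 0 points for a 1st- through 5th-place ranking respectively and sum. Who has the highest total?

C: 74·2 + 163·4 + 167·3 + 116·4 + 55·2 + 34·3 + 254·0 + 66·4 = 2241
E: 74·1 + 163·1 + 167·1 + 116·3 + 55·0 + 34·1 + 254·1 + 66·0 = 1040
D: 74·4 + 163·3 + 167·2 + 116·2 + 55·4 + 34·4 + 254·4 + 66·3 = 2921
A: 74·0 + 163·2 + 167·0 + 116·1 + 55·3 + 34·2 + 254·2 + 66·1 = 1249
B: 74·3 + 163·0 + 167·4 + 116·0 + 55·1 + 34·0 + 254·3 + 66·2 = 1839
D has the highest Borda score (2921).

D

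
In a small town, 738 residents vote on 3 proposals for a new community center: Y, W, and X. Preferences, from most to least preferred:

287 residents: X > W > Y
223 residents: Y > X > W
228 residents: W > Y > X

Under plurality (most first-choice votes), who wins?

X

First-place votes: Y 223, W 228, X 287.
X has the most first-place votes.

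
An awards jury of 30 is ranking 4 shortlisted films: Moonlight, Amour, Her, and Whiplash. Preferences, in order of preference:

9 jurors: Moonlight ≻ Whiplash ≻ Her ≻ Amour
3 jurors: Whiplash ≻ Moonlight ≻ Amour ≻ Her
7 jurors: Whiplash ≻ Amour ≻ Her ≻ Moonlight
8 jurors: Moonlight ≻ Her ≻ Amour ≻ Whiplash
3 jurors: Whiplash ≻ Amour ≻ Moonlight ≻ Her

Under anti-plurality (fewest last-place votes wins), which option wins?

Last-place votes: Moonlight 7, Amour 9, Her 6, Whiplash 8.
Her is ranked last by the fewest voters, so Her wins.

Her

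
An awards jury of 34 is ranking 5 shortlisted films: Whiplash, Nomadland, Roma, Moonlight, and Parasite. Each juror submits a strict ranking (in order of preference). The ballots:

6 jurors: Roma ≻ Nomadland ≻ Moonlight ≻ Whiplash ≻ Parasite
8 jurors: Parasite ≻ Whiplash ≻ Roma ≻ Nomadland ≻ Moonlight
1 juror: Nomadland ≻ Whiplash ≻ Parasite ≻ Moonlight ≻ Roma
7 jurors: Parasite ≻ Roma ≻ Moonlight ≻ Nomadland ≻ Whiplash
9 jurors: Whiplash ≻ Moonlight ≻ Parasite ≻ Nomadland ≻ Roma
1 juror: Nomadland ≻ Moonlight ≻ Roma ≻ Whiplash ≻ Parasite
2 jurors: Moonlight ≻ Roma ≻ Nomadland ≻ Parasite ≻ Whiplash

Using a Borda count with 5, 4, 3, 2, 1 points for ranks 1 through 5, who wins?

Parasite

Whiplash: 6·2 + 8·4 + 1·4 + 7·1 + 9·5 + 1·2 + 2·1 = 104
Nomadland: 6·4 + 8·2 + 1·5 + 7·2 + 9·2 + 1·5 + 2·3 = 88
Roma: 6·5 + 8·3 + 1·1 + 7·4 + 9·1 + 1·3 + 2·4 = 103
Moonlight: 6·3 + 8·1 + 1·2 + 7·3 + 9·4 + 1·4 + 2·5 = 99
Parasite: 6·1 + 8·5 + 1·3 + 7·5 + 9·3 + 1·1 + 2·2 = 116
Parasite has the highest Borda score (116).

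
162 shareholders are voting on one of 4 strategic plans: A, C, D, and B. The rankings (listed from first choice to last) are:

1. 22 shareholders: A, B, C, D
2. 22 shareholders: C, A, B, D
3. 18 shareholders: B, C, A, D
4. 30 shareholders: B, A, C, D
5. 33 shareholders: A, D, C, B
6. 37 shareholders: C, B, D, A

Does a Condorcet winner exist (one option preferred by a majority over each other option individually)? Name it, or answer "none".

none

Checking pairwise contests:
B beats A 85–77.
A beats C 85–77.
A beats D 125–37.
C beats B 92–70.
Every option loses at least one head-to-head, so there is no Condorcet winner.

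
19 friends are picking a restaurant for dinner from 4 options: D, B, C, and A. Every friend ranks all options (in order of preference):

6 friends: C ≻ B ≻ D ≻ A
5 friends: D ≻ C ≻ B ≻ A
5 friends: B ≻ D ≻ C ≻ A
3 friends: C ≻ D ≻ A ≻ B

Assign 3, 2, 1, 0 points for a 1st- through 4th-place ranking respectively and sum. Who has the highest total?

D: 6·1 + 5·3 + 5·2 + 3·2 = 37
B: 6·2 + 5·1 + 5·3 + 3·0 = 32
C: 6·3 + 5·2 + 5·1 + 3·3 = 42
A: 6·0 + 5·0 + 5·0 + 3·1 = 3
C has the highest Borda score (42).

C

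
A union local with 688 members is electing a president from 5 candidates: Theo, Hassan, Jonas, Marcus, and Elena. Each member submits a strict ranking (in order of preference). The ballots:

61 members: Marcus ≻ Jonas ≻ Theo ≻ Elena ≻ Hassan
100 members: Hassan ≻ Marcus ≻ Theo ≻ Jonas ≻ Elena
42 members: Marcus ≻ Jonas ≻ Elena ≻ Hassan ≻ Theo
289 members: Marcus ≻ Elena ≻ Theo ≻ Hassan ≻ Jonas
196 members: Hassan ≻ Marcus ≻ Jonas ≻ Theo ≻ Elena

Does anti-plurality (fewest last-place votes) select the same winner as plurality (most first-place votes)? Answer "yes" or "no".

yes

Anti-plurality — last-place votes: Theo 42, Hassan 61, Jonas 289, Marcus 0, Elena 296. Winner: Marcus.
Plurality — first-place votes: Theo 0, Hassan 296, Jonas 0, Marcus 392, Elena 0. Winner: Marcus.
The two methods agree.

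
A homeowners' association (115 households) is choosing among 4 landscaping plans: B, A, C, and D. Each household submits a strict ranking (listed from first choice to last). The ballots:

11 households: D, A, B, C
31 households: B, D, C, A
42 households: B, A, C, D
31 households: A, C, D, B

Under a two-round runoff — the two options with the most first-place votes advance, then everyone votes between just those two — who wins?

Round 1 first-place votes: B 73, A 31, C 0, D 11.
B and A advance.
Runoff: B is preferred to A by 73 voters; A by 42.
B wins the runoff.

B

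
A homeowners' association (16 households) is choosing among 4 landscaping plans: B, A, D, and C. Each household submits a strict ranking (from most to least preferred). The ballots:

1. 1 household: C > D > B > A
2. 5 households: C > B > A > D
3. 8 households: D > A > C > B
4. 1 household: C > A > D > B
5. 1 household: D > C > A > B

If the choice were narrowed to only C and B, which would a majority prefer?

C

Voters preferring C to B: 16; preferring B to C: 0.
C wins the head-to-head.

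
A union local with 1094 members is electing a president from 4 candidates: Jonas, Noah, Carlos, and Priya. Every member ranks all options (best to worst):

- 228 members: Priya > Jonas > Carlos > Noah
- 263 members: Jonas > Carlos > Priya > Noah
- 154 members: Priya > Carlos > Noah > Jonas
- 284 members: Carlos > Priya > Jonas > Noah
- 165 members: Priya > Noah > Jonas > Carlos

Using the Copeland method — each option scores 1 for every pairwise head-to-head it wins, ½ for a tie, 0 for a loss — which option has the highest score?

Jonas: beats Noah and Carlos; loses to Priya → score 2.
Noah: loses to Jonas, Carlos, and Priya → score 0.
Carlos: beats Noah; ties Priya; loses to Jonas → score 1.5.
Priya: beats Jonas and Noah; ties Carlos → score 2.5.
Priya has the best pairwise record.

Priya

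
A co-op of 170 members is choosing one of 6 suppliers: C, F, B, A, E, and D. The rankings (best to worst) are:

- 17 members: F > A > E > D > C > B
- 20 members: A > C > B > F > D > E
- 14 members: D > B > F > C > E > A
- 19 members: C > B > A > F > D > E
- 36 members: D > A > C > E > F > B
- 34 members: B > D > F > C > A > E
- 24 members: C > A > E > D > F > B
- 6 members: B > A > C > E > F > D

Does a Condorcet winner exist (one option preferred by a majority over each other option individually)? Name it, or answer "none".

Checking pairwise contests:
D beats C 101–69.
C beats F 105–65.
C beats B 116–54.
C beats A 91–79.
C beats E 153–17.
A beats D 86–84.
Every option loses at least one head-to-head, so there is no Condorcet winner.

none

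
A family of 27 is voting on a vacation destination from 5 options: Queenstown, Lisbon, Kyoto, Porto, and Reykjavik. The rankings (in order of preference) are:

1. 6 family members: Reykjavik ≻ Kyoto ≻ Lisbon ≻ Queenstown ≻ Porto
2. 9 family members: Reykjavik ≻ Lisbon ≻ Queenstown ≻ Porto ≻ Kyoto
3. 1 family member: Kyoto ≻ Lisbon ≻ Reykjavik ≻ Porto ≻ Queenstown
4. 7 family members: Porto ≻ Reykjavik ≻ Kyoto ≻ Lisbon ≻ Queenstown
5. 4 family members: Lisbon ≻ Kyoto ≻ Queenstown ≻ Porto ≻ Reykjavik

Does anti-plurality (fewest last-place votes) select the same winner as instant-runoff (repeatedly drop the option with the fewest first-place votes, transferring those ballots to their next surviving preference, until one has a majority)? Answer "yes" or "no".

Anti-plurality — last-place votes: Queenstown 8, Lisbon 0, Kyoto 9, Porto 6, Reykjavik 4. Winner: Lisbon.
Instant-runoff — R1 Queenstown 0, Lisbon 4, Kyoto 1, Porto 7, Reykjavik 15 (Reykjavik winner). Winner: Reykjavik.
The two methods disagree.

no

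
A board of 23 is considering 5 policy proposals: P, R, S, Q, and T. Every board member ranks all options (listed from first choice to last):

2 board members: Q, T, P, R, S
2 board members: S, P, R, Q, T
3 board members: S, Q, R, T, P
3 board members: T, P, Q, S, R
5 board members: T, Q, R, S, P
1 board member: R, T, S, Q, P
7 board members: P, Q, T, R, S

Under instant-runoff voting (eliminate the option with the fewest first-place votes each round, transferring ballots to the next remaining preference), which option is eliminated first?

R

Round 1: P 7, R 1, S 5, Q 2, T 8. Eliminate R.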